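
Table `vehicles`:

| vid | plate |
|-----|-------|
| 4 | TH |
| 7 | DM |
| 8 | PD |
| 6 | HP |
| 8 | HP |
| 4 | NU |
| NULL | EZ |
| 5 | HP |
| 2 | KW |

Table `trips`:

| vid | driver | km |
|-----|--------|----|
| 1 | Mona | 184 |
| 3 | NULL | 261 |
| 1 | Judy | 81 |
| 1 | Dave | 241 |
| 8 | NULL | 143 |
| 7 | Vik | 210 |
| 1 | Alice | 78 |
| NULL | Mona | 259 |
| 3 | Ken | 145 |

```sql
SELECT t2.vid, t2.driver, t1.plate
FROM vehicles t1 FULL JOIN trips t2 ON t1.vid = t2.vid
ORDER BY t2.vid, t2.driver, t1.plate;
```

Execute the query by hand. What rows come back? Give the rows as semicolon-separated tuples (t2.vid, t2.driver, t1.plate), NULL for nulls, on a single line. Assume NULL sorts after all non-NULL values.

(1, Alice, NULL); (1, Dave, NULL); (1, Judy, NULL); (1, Mona, NULL); (3, Ken, NULL); (3, NULL, NULL); (7, Vik, DM); (8, NULL, HP); (8, NULL, PD); (NULL, Mona, NULL); (NULL, NULL, EZ); (NULL, NULL, HP); (NULL, NULL, HP); (NULL, NULL, KW); (NULL, NULL, NU); (NULL, NULL, TH)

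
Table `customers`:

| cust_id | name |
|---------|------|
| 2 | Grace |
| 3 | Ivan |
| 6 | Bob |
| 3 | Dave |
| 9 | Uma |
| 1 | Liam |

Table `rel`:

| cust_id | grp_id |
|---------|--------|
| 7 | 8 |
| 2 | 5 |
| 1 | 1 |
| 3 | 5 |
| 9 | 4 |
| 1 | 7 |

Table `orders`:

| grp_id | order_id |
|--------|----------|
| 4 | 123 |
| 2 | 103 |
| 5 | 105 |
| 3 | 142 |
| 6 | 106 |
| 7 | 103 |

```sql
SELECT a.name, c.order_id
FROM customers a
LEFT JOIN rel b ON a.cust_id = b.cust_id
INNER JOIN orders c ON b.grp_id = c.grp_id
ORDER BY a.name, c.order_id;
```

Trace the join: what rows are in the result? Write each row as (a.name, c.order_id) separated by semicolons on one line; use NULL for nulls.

Joins associate left-to-right: customers LEFT JOIN rel on cust_id gives 7 intermediate row(s).
Then INNER JOIN `orders c` on grp_id: keep only rows whose b.grp_id appears in c.

(Dave, 105); (Grace, 105); (Ivan, 105); (Liam, 103); (Uma, 123)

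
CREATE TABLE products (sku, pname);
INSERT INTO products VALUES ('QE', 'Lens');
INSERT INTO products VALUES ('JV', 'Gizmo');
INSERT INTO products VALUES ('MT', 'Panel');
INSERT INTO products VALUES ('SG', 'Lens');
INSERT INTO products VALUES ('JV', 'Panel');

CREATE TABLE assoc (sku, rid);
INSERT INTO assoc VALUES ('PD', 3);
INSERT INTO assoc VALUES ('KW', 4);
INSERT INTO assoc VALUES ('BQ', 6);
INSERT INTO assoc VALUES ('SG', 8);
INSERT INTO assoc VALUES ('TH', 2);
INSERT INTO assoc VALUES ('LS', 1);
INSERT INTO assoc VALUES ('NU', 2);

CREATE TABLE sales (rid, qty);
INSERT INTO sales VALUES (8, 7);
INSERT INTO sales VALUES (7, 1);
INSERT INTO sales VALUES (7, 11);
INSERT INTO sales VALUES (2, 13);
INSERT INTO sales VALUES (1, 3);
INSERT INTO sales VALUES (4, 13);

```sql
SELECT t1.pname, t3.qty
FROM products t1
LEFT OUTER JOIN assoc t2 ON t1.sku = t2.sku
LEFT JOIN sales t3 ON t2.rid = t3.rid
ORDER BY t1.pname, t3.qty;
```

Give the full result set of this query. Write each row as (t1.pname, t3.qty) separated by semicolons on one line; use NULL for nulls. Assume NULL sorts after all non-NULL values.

Step 1 — t1 LEFT JOIN t2 on sku → 5 row(s).
Then LEFT JOIN `sales t3` on rid: each of those 5 rows is kept; rows whose t2.rid has no match in t3 get NULL for t3's columns.

(Gizmo, NULL); (Lens, 7); (Lens, NULL); (Panel, NULL); (Panel, NULL)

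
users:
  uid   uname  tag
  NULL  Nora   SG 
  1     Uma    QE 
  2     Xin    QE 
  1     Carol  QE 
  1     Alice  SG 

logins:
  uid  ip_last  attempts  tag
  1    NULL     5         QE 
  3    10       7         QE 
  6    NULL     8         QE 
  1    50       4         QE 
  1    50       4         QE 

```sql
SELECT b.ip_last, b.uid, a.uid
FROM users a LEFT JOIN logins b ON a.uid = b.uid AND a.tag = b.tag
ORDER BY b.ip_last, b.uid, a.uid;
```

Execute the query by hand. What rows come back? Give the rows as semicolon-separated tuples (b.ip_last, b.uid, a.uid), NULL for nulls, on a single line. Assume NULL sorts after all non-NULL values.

(50, 1, 1); (50, 1, 1); (50, 1, 1); (50, 1, 1); (NULL, 1, 1); (NULL, 1, 1); (NULL, NULL, 1); (NULL, NULL, 2); (NULL, NULL, NULL)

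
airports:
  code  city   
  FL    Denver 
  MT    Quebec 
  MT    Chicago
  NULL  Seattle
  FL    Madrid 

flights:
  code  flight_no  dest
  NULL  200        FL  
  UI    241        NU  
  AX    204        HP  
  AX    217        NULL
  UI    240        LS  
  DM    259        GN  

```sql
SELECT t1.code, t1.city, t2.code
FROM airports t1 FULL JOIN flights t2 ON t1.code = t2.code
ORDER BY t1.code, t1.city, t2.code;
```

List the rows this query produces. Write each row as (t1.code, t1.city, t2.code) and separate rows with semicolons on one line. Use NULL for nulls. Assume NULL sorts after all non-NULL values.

FULL OUTER JOIN keeps every row from both sides; unmatched rows get NULL for the other side's columns.
Matching on t1.code = t2.code. A NULL in a compared column never satisfies the condition.
- t1 row (code=FL): no match → kept, t2 columns NULL.
- t1 row (code=MT): no match → kept, t2 columns NULL.
- t1 row (code=MT): no match → kept, t2 columns NULL.
- t1 row (code=NULL): no match → kept, t2 columns NULL.
- t1 row (code=FL): no match → kept, t2 columns NULL.
- 6 t2 row(s) had no t1 match → kept, t1 columns NULL.

(FL, Denver, NULL); (FL, Madrid, NULL); (MT, Chicago, NULL); (MT, Quebec, NULL); (NULL, Seattle, NULL); (NULL, NULL, AX); (NULL, NULL, AX); (NULL, NULL, DM); (NULL, NULL, UI); (NULL, NULL, UI); (NULL, NULL, NULL)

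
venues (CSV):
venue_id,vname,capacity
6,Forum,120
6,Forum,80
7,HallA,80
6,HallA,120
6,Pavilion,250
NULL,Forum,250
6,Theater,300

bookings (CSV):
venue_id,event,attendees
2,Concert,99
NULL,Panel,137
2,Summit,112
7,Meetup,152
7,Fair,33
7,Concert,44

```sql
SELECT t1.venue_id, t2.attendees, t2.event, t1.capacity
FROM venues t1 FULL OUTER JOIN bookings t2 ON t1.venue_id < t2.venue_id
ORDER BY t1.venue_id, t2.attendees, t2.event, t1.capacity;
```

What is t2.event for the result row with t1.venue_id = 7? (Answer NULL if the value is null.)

NULL

FULL OUTER JOIN keeps every row from both sides; unmatched rows get NULL for the other side's columns.
Matching on t1.venue_id < t2.venue_id. A NULL in a compared column never satisfies the condition.
- t1[0] venue_id=6 → 3 match(es) in t2 → 3 row(s).
- t1[1] venue_id=6 → 3 match(es) in t2 → 3 row(s).
- t1[2] venue_id=7 → no match; kept with NULLs on the t2 side.
- t1[3] venue_id=6 → 3 match(es) in t2 → 3 row(s).
- t1[4] venue_id=6 → 3 match(es) in t2 → 3 row(s).
- t1[5] venue_id=NULL → no match; kept with NULLs on the t2 side.
- t1[6] venue_id=6 → 3 match(es) in t2 → 3 row(s).
- 3 t2 row(s) had no t1 match → kept, t1 columns NULL.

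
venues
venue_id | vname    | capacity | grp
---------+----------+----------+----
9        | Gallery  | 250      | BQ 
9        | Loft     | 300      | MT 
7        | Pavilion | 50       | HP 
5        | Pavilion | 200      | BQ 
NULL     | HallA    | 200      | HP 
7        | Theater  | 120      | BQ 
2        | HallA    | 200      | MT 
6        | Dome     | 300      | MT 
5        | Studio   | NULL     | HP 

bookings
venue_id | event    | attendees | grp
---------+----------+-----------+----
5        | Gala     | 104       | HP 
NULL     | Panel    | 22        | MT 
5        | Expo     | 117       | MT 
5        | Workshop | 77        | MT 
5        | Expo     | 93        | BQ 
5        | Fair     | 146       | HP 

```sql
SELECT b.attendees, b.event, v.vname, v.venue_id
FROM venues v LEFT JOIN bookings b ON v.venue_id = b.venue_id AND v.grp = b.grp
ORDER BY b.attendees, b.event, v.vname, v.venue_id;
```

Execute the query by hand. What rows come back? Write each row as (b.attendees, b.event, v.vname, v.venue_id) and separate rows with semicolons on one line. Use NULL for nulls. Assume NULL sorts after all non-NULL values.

(93, Expo, Pavilion, 5); (104, Gala, Studio, 5); (146, Fair, Studio, 5); (NULL, NULL, Dome, 6); (NULL, NULL, Gallery, 9); (NULL, NULL, HallA, 2); (NULL, NULL, HallA, NULL); (NULL, NULL, Loft, 9); (NULL, NULL, Pavilion, 7); (NULL, NULL, Theater, 7)

LEFT JOIN keeps every row from `venues`; unmatched rows get NULL for `bookings`'s columns.
Matching on v.venue_id = b.venue_id AND v.grp = b.grp. A NULL in a compared column never satisfies the condition.
- v (venue_id=9, grp=BQ) has no partner → padded with NULL.
- v (venue_id=9, grp=MT) has no partner → padded with NULL.
- v (venue_id=7, grp=HP) has no partner → padded with NULL.
- v (venue_id=5, grp=BQ) pairs with 1 row(s) of b.
- v (venue_id=NULL, grp=HP) has no partner → padded with NULL.
- v (venue_id=7, grp=BQ) has no partner → padded with NULL.
- v (venue_id=2, grp=MT) has no partner → padded with NULL.
- v (venue_id=6, grp=MT) has no partner → padded with NULL.
- v (venue_id=5, grp=HP) pairs with 2 row(s) of b.
After projecting and ordering:
b.attendees | b.event | v.vname | v.venue_id
93 | Expo | Pavilion | 5
104 | Gala | Studio | 5
146 | Fair | Studio | 5
NULL | NULL | Dome | 6
NULL | NULL | Gallery | 9
NULL | NULL | HallA | 2
NULL | NULL | HallA | NULL
NULL | NULL | Loft | 9
NULL | NULL | Pavilion | 7
NULL | NULL | Theater | 7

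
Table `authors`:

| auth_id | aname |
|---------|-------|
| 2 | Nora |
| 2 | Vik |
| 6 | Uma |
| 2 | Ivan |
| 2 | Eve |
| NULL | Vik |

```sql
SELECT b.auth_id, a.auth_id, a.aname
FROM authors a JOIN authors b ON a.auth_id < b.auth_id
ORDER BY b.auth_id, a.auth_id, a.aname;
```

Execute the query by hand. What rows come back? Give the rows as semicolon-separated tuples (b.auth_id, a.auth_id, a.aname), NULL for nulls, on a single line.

INNER JOIN keeps only pairs where the ON condition holds.
Matching on a.auth_id < b.auth_id. A NULL in a compared column never satisfies the condition.
- a (auth_id=2) pairs with 1 row(s) of b.
- a (auth_id=2) pairs with 1 row(s) of b.
- a (auth_id=6) has no partner → excluded.
- a (auth_id=2) pairs with 1 row(s) of b.
- a (auth_id=2) pairs with 1 row(s) of b.
- a (auth_id=NULL) has no partner → excluded.
After projecting and ordering:
b.auth_id | a.auth_id | a.aname
6 | 2 | Eve
6 | 2 | Ivan
6 | 2 | Nora
6 | 2 | Vik

(6, 2, Eve); (6, 2, Ivan); (6, 2, Nora); (6, 2, Vik)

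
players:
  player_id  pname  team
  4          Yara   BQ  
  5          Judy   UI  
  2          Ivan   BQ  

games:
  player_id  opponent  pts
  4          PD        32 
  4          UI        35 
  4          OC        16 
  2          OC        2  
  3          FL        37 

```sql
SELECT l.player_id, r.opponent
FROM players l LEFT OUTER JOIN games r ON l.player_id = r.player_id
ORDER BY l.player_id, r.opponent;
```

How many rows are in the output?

5

LEFT JOIN keeps every row from `players`; unmatched rows get NULL for `games`'s columns.
Matching on l.player_id = r.player_id.
- l (player_id=4) pairs with 3 row(s) of r.
- l (player_id=5) has no partner → padded with NULL.
- l (player_id=2) pairs with 1 row(s) of r.
Total: 4 matched + 1 padded = 5 rows.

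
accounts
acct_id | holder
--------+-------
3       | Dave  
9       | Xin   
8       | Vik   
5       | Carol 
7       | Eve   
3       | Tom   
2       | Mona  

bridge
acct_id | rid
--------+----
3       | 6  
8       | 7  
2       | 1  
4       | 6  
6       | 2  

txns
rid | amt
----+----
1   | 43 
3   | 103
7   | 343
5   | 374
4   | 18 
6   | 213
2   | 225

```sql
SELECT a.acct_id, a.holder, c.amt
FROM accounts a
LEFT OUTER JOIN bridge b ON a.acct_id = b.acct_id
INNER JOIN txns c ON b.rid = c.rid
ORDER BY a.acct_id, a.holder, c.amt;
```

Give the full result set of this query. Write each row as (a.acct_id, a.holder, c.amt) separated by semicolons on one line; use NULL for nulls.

Evaluate left to right. First `accounts a LEFT JOIN bridge b` on acct_id: 7 row(s).
Then INNER JOIN `txns c` on rid: keep only rows whose b.rid appears in c.

(2, Mona, 43); (3, Dave, 213); (3, Tom, 213); (8, Vik, 343)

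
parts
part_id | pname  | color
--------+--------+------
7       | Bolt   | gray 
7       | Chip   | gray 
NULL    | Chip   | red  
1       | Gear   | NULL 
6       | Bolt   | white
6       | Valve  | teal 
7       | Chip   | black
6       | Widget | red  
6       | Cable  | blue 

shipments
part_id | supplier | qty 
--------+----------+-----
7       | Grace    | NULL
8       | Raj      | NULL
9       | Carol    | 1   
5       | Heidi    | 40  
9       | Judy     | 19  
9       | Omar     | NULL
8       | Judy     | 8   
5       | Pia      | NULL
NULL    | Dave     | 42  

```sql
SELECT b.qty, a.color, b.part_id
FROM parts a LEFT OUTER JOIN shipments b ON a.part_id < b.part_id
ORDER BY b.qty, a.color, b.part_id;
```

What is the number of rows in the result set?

LEFT JOIN keeps every row from `parts`; unmatched rows get NULL for `shipments`'s columns.
Matching on a.part_id < b.part_id. A NULL in a compared column never satisfies the condition.
Matched pairs: 47; unmatched a rows kept: 1.
Total: 47 matched + 1 padded = 48 rows.

48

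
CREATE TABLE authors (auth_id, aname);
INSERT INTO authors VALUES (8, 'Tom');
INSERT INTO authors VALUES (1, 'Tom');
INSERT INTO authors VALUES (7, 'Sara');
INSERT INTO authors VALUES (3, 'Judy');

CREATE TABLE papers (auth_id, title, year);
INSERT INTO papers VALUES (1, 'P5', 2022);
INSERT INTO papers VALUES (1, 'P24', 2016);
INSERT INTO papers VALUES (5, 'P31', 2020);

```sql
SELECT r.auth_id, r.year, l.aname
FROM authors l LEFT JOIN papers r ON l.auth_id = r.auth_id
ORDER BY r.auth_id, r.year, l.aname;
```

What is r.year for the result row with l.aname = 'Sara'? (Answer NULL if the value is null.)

LEFT JOIN keeps every row from `authors`; unmatched rows get NULL for `papers`'s columns.
Matching on l.auth_id = r.auth_id.
- l row (auth_id=8): no match → kept, r columns NULL.
- l row (auth_id=1): matches 2 r row(s) → 2 output row(s).
- l row (auth_id=7): no match → kept, r columns NULL.
- l row (auth_id=3): no match → kept, r columns NULL.

NULL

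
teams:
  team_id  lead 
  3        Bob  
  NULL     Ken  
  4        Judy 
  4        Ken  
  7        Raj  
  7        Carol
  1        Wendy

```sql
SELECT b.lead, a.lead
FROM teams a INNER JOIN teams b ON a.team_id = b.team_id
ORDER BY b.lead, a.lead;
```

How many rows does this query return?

INNER JOIN keeps only pairs where the ON condition holds.
Matching on a.team_id = b.team_id. A NULL in a compared column never satisfies the condition.
- a (team_id=3) pairs with 1 row(s) of b.
- a (team_id=NULL) has no partner → excluded.
- a (team_id=4) pairs with 2 row(s) of b.
- a (team_id=4) pairs with 2 row(s) of b.
- a (team_id=7) pairs with 2 row(s) of b.
- a (team_id=7) pairs with 2 row(s) of b.
- a (team_id=1) pairs with 1 row(s) of b.
Total: 10 rows.

10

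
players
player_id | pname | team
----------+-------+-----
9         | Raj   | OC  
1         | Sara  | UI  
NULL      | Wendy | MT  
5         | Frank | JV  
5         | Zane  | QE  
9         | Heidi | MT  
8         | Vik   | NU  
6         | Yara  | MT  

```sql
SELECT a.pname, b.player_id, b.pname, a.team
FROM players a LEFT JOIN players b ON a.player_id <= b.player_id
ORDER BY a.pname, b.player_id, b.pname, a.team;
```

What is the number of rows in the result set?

31

LEFT JOIN keeps every row from `players a`; unmatched rows get NULL for `players b`'s columns.
Matching on a.player_id <= b.player_id. A NULL in a compared column never satisfies the condition.
- a[0] player_id=9 → 2 match(es) in b → 2 row(s).
- a[1] player_id=1 → 7 match(es) in b → 7 row(s).
- a[2] player_id=NULL → no match; kept with NULLs on the b side.
- a[3] player_id=5 → 6 match(es) in b → 6 row(s).
- a[4] player_id=5 → 6 match(es) in b → 6 row(s).
- a[5] player_id=9 → 2 match(es) in b → 2 row(s).
- a[6] player_id=8 → 3 match(es) in b → 3 row(s).
- a[7] player_id=6 → 4 match(es) in b → 4 row(s).
Total: 30 matched + 1 padded = 31 rows.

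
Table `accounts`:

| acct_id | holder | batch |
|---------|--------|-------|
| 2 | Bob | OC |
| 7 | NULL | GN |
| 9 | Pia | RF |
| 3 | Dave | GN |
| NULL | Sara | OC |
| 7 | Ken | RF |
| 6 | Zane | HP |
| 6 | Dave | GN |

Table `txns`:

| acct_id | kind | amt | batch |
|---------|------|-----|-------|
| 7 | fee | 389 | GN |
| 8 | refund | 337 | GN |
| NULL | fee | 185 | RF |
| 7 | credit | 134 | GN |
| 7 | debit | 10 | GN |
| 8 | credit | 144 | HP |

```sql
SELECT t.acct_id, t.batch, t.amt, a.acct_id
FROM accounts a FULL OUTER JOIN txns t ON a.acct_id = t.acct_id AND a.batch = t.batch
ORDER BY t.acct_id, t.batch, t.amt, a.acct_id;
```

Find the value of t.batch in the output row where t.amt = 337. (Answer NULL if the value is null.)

GN

FULL OUTER JOIN keeps every row from both sides; unmatched rows get NULL for the other side's columns.
Matching on a.acct_id = t.acct_id AND a.batch = t.batch. A NULL in a compared column never satisfies the condition.
- a (acct_id=2, batch=OC) has no partner → padded with NULL.
- a (acct_id=7, batch=GN) pairs with 3 row(s) of t.
- a (acct_id=9, batch=RF) has no partner → padded with NULL.
- a (acct_id=3, batch=GN) has no partner → padded with NULL.
- a (acct_id=NULL, batch=OC) has no partner → padded with NULL.
- a (acct_id=7, batch=RF) has no partner → padded with NULL.
- a (acct_id=6, batch=HP) has no partner → padded with NULL.
- a (acct_id=6, batch=GN) has no partner → padded with NULL.
- 3 row(s) from t found no a partner → padded with NULL.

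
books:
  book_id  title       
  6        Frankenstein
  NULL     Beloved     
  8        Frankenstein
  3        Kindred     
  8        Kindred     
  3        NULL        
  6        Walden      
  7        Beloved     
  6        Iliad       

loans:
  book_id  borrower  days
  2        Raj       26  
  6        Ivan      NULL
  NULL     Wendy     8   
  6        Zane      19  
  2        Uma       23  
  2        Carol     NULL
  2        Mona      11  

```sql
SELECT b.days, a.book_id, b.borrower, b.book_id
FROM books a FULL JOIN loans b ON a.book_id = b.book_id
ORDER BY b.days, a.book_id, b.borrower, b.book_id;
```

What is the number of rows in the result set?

FULL OUTER JOIN keeps every row from both sides; unmatched rows get NULL for the other side's columns.
Matching on a.book_id = b.book_id. A NULL in a compared column never satisfies the condition.
Matched pairs: 6; unmatched a rows kept: 6; unmatched b rows kept: 5.
Total: 6 matched + 11 padded = 17 rows.

17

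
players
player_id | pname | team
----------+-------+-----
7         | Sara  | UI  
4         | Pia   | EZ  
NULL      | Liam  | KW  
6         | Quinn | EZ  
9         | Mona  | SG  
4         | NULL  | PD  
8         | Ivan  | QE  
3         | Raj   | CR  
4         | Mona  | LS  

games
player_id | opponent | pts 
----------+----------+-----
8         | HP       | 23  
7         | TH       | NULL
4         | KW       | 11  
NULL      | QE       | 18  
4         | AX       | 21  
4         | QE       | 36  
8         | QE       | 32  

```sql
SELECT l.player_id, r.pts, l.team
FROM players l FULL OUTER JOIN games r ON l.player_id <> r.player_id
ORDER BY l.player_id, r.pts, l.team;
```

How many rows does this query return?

FULL OUTER JOIN keeps every row from both sides; unmatched rows get NULL for the other side's columns.
Matching on l.player_id <> r.player_id. A NULL in a compared column never satisfies the condition.
- l row (player_id=7): matches 5 r row(s) → 5 output row(s).
- l row (player_id=4): matches 3 r row(s) → 3 output row(s).
- l row (player_id=NULL): no match → kept, r columns NULL.
- l row (player_id=6): matches 6 r row(s) → 6 output row(s).
- l row (player_id=9): matches 6 r row(s) → 6 output row(s).
- l row (player_id=4): matches 3 r row(s) → 3 output row(s).
- l row (player_id=8): matches 4 r row(s) → 4 output row(s).
- l row (player_id=3): matches 6 r row(s) → 6 output row(s).
- l row (player_id=4): matches 3 r row(s) → 3 output row(s).
- plus 1 unmatched r row(s), each kept with NULL l columns.
Total: 36 matched + 2 padded = 38 rows.

38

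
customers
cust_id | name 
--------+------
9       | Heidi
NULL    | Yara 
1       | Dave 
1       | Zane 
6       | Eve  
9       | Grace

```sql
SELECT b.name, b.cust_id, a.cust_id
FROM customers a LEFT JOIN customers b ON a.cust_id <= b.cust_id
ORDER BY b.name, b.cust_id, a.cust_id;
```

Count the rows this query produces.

18

LEFT JOIN keeps every row from `customers a`; unmatched rows get NULL for `customers b`'s columns.
Matching on a.cust_id <= b.cust_id. A NULL in a compared column never satisfies the condition.
- cust_id=9: 2 matching b row(s), so 2 row(s) emitted.
- cust_id=NULL: no b row matches, row kept with b columns NULL.
- cust_id=1: 5 matching b row(s), so 5 row(s) emitted.
- cust_id=1: 5 matching b row(s), so 5 row(s) emitted.
- cust_id=6: 3 matching b row(s), so 3 row(s) emitted.
- cust_id=9: 2 matching b row(s), so 2 row(s) emitted.
Total: 17 matched + 1 padded = 18 rows.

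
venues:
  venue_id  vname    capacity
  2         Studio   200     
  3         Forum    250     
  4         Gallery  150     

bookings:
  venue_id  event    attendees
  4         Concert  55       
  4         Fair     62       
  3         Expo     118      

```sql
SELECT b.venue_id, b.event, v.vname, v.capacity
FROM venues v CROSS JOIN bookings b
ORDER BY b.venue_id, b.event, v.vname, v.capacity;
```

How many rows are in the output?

9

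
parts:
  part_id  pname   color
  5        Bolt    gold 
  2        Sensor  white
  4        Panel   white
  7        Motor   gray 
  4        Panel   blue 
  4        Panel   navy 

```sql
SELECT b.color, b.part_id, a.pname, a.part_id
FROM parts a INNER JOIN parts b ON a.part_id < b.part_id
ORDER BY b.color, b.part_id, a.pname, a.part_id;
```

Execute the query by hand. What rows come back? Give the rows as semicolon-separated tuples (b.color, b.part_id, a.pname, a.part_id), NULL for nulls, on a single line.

INNER JOIN keeps only pairs where the ON condition holds.
Matching on a.part_id < b.part_id.
- a[0] part_id=5 → 1 match(es) in b → 1 row(s).
- a[1] part_id=2 → 5 match(es) in b → 5 row(s).
- a[2] part_id=4 → 2 match(es) in b → 2 row(s).
- a[3] part_id=7 → no match; dropped.
- a[4] part_id=4 → 2 match(es) in b → 2 row(s).
- a[5] part_id=4 → 2 match(es) in b → 2 row(s).

(blue, 4, Sensor, 2); (gold, 5, Panel, 4); (gold, 5, Panel, 4); (gold, 5, Panel, 4); (gold, 5, Sensor, 2); (gray, 7, Bolt, 5); (gray, 7, Panel, 4); (gray, 7, Panel, 4); (gray, 7, Panel, 4); (gray, 7, Sensor, 2); (navy, 4, Sensor, 2); (white, 4, Sensor, 2)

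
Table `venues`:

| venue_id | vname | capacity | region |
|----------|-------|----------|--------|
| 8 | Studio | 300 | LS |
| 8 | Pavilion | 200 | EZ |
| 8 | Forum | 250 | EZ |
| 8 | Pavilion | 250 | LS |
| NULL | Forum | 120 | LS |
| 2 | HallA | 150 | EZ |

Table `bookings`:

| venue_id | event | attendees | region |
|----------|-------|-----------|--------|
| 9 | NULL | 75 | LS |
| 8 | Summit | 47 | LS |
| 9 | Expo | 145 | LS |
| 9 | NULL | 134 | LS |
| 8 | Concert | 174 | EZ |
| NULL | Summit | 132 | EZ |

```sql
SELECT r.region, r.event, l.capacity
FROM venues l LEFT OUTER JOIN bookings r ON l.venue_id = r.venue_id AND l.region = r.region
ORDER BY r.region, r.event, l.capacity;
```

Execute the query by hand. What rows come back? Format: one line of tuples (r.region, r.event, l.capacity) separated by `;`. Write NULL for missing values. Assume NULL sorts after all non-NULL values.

(EZ, Concert, 200); (EZ, Concert, 250); (LS, Summit, 250); (LS, Summit, 300); (NULL, NULL, 120); (NULL, NULL, 150)

LEFT JOIN keeps every row from `venues`; unmatched rows get NULL for `bookings`'s columns.
Matching on l.venue_id = r.venue_id AND l.region = r.region. A NULL in a compared column never satisfies the condition.
- l row (venue_id=8, region=LS): matches 1 r row(s) → 1 output row(s).
- l row (venue_id=8, region=EZ): matches 1 r row(s) → 1 output row(s).
- l row (venue_id=8, region=EZ): matches 1 r row(s) → 1 output row(s).
- l row (venue_id=8, region=LS): matches 1 r row(s) → 1 output row(s).
- l row (venue_id=NULL, region=LS): no match → kept, r columns NULL.
- l row (venue_id=2, region=EZ): no match → kept, r columns NULL.
After projecting and ordering:
r.region | r.event | l.capacity
EZ | Concert | 200
EZ | Concert | 250
LS | Summit | 250
LS | Summit | 300
NULL | NULL | 120
NULL | NULL | 150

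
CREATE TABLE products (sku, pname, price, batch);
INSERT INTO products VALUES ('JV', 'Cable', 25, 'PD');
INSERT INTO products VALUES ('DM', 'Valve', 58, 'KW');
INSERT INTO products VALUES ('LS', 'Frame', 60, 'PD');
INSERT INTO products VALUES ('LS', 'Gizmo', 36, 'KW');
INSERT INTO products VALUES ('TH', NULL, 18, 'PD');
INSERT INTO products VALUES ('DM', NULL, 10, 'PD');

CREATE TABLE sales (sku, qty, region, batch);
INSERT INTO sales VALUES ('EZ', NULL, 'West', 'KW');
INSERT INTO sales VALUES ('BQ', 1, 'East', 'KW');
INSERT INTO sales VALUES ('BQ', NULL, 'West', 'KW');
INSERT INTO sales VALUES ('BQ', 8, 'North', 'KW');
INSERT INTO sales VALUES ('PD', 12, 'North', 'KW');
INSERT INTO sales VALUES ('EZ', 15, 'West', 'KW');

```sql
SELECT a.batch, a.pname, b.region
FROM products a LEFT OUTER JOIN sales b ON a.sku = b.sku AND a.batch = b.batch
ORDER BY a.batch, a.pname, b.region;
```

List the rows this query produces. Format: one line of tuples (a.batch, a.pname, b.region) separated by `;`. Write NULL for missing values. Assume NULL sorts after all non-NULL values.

LEFT JOIN keeps every row from `products`; unmatched rows get NULL for `sales`'s columns.
Matching on a.sku = b.sku AND a.batch = b.batch.
- a row (sku=JV, batch=PD): no match → kept, b columns NULL.
- a row (sku=DM, batch=KW): no match → kept, b columns NULL.
- a row (sku=LS, batch=PD): no match → kept, b columns NULL.
- a row (sku=LS, batch=KW): no match → kept, b columns NULL.
- a row (sku=TH, batch=PD): no match → kept, b columns NULL.
- a row (sku=DM, batch=PD): no match → kept, b columns NULL.
After projecting and ordering:
a.batch | a.pname | b.region
KW | Gizmo | NULL
KW | Valve | NULL
PD | Cable | NULL
PD | Frame | NULL
PD | NULL | NULL
PD | NULL | NULL

(KW, Gizmo, NULL); (KW, Valve, NULL); (PD, Cable, NULL); (PD, Frame, NULL); (PD, NULL, NULL); (PD, NULL, NULL)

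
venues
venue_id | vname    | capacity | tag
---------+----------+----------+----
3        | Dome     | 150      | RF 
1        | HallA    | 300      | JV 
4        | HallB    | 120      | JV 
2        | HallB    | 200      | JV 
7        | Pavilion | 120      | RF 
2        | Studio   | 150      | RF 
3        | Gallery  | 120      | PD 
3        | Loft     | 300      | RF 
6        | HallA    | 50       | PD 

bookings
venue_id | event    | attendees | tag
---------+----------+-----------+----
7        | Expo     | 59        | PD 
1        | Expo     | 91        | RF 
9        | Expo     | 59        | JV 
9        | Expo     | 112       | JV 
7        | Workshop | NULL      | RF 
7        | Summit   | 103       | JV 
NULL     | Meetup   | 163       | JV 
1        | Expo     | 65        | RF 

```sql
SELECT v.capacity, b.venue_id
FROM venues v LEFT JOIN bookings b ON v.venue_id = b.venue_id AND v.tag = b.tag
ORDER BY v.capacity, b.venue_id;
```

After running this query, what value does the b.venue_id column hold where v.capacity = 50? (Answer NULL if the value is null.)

LEFT JOIN keeps every row from `venues`; unmatched rows get NULL for `bookings`'s columns.
Matching on v.venue_id = b.venue_id AND v.tag = b.tag. A NULL in a compared column never satisfies the condition.
- v[0] venue_id=3, tag=RF → no match; kept with NULLs on the b side.
- v[1] venue_id=1, tag=JV → no match; kept with NULLs on the b side.
- v[2] venue_id=4, tag=JV → no match; kept with NULLs on the b side.
- v[3] venue_id=2, tag=JV → no match; kept with NULLs on the b side.
- v[4] venue_id=7, tag=RF → 1 match(es) in b → 1 row(s).
- v[5] venue_id=2, tag=RF → no match; kept with NULLs on the b side.
- v[6] venue_id=3, tag=PD → no match; kept with NULLs on the b side.
- v[7] venue_id=3, tag=RF → no match; kept with NULLs on the b side.
- v[8] venue_id=6, tag=PD → no match; kept with NULLs on the b side.

NULL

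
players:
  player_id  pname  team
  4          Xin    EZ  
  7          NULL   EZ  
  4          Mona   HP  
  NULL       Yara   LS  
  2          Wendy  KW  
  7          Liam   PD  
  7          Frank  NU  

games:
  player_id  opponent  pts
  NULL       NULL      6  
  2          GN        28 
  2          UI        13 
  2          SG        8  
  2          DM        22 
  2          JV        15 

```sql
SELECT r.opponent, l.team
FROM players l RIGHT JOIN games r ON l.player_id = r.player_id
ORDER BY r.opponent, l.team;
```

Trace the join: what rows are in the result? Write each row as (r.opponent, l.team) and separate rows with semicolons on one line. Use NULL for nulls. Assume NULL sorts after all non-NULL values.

RIGHT JOIN keeps every row from `games`; unmatched rows get NULL for `players`'s columns.
Matching on l.player_id = r.player_id. A NULL in a compared column never satisfies the condition.
- player_id=4: no matching r row.
- player_id=7: no matching r row.
- player_id=4: no matching r row.
- player_id=NULL: no matching r row.
- player_id=2: 5 matching r row(s), so 5 row(s) emitted.
- player_id=7: no matching r row.
- player_id=7: no matching r row.
- 1 row(s) from r found no l partner → padded with NULL.
After projecting and ordering:
r.opponent | l.team
DM | KW
GN | KW
JV | KW
SG | KW
UI | KW
NULL | NULL

(DM, KW); (GN, KW); (JV, KW); (SG, KW); (UI, KW); (NULL, NULL)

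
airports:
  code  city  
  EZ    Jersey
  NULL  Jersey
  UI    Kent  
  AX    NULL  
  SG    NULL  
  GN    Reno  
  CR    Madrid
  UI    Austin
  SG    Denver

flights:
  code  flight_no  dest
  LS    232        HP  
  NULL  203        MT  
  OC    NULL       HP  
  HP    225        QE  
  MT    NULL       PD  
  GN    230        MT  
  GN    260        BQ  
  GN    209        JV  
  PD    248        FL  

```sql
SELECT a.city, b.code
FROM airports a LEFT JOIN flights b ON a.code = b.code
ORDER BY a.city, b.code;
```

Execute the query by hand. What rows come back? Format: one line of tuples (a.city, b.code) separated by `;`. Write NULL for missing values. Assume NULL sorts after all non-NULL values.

LEFT JOIN keeps every row from `airports`; unmatched rows get NULL for `flights`'s columns.
Matching on a.code = b.code. A NULL in a compared column never satisfies the condition.
- a row (code=EZ): no match → kept, b columns NULL.
- a row (code=NULL): no match → kept, b columns NULL.
- a row (code=UI): no match → kept, b columns NULL.
- a row (code=AX): no match → kept, b columns NULL.
- a row (code=SG): no match → kept, b columns NULL.
- a row (code=GN): matches 3 b row(s) → 3 output row(s).
- a row (code=CR): no match → kept, b columns NULL.
- a row (code=UI): no match → kept, b columns NULL.
- a row (code=SG): no match → kept, b columns NULL.

(Austin, NULL); (Denver, NULL); (Jersey, NULL); (Jersey, NULL); (Kent, NULL); (Madrid, NULL); (Reno, GN); (Reno, GN); (Reno, GN); (NULL, NULL); (NULL, NULL)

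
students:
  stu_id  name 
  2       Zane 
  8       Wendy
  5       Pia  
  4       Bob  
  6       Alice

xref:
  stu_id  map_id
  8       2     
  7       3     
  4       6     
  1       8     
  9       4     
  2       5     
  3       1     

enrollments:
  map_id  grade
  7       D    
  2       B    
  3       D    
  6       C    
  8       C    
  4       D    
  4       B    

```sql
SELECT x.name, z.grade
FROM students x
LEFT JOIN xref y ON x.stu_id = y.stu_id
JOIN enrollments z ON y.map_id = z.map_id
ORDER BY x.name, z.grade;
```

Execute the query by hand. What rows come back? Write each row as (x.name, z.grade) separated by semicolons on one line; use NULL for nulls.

(Bob, C); (Wendy, B)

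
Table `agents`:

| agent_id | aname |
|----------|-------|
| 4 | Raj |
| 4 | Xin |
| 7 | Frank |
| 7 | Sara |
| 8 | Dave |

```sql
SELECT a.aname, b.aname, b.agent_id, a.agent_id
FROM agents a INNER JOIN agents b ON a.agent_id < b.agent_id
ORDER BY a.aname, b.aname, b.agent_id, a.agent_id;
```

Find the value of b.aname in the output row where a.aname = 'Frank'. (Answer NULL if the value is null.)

Dave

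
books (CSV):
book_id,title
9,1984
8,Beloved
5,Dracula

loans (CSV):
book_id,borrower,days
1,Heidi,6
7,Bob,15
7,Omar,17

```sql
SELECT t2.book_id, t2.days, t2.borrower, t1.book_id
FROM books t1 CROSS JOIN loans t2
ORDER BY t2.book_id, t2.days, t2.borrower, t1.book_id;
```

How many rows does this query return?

CROSS JOIN pairs every row of `books` with every row of `loans`: 3 × 3 = 9 rows.

9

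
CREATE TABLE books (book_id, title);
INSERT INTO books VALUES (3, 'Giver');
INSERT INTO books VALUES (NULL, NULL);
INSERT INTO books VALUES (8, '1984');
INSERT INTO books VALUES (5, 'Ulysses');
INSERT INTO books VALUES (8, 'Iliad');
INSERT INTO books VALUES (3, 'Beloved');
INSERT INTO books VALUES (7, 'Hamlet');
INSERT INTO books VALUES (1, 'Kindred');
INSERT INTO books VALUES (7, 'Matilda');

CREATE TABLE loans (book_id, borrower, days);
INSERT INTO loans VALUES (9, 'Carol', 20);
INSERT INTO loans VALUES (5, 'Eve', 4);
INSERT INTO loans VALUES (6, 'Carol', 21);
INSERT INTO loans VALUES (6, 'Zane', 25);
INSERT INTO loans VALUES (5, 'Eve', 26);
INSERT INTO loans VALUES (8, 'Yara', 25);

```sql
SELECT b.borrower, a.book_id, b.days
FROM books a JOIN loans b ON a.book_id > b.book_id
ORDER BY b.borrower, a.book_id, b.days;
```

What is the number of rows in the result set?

INNER JOIN keeps only pairs where the ON condition holds.
Matching on a.book_id > b.book_id. A NULL in a compared column never satisfies the condition.
- a (book_id=3) has no partner → excluded.
- a (book_id=NULL) has no partner → excluded.
- a (book_id=8) pairs with 4 row(s) of b.
- a (book_id=5) has no partner → excluded.
- a (book_id=8) pairs with 4 row(s) of b.
- a (book_id=3) has no partner → excluded.
- a (book_id=7) pairs with 4 row(s) of b.
- a (book_id=1) has no partner → excluded.
- a (book_id=7) pairs with 4 row(s) of b.
Total: 16 rows.

16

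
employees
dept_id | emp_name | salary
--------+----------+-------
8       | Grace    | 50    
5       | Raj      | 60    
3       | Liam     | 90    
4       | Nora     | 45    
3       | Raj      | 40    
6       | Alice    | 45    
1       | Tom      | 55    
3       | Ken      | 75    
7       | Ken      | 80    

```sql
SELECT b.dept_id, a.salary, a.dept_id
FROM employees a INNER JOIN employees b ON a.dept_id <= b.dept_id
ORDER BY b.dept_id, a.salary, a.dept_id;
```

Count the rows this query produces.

48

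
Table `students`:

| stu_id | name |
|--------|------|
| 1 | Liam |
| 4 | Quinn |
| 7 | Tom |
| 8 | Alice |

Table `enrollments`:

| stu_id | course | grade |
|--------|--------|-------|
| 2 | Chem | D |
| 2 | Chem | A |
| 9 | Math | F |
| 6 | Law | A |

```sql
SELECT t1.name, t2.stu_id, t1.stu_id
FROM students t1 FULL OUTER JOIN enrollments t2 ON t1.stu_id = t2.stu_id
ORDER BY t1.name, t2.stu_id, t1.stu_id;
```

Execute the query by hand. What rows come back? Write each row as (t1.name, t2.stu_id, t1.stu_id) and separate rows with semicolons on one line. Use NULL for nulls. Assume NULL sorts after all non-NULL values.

(Alice, NULL, 8); (Liam, NULL, 1); (Quinn, NULL, 4); (Tom, NULL, 7); (NULL, 2, NULL); (NULL, 2, NULL); (NULL, 6, NULL); (NULL, 9, NULL)

FULL OUTER JOIN keeps every row from both sides; unmatched rows get NULL for the other side's columns.
Matching on t1.stu_id = t2.stu_id.
- t1 (stu_id=1) has no partner → padded with NULL.
- t1 (stu_id=4) has no partner → padded with NULL.
- t1 (stu_id=7) has no partner → padded with NULL.
- t1 (stu_id=8) has no partner → padded with NULL.
- plus 4 unmatched t2 row(s), each kept with NULL t1 columns.
After projecting and ordering:
t1.name | t2.stu_id | t1.stu_id
Alice | NULL | 8
Liam | NULL | 1
Quinn | NULL | 4
Tom | NULL | 7
NULL | 2 | NULL
NULL | 2 | NULL
NULL | 6 | NULL
NULL | 9 | NULL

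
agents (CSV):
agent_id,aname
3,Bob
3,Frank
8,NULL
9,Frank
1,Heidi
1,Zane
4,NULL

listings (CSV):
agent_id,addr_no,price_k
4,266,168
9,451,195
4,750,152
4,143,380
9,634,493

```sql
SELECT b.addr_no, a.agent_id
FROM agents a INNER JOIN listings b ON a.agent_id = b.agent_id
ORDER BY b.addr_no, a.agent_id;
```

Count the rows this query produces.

5

INNER JOIN keeps only pairs where the ON condition holds.
Matching on a.agent_id = b.agent_id.
- a[0] agent_id=3 → no match; dropped.
- a[1] agent_id=3 → no match; dropped.
- a[2] agent_id=8 → no match; dropped.
- a[3] agent_id=9 → 2 match(es) in b → 2 row(s).
- a[4] agent_id=1 → no match; dropped.
- a[5] agent_id=1 → no match; dropped.
- a[6] agent_id=4 → 3 match(es) in b → 3 row(s).
Total: 5 rows.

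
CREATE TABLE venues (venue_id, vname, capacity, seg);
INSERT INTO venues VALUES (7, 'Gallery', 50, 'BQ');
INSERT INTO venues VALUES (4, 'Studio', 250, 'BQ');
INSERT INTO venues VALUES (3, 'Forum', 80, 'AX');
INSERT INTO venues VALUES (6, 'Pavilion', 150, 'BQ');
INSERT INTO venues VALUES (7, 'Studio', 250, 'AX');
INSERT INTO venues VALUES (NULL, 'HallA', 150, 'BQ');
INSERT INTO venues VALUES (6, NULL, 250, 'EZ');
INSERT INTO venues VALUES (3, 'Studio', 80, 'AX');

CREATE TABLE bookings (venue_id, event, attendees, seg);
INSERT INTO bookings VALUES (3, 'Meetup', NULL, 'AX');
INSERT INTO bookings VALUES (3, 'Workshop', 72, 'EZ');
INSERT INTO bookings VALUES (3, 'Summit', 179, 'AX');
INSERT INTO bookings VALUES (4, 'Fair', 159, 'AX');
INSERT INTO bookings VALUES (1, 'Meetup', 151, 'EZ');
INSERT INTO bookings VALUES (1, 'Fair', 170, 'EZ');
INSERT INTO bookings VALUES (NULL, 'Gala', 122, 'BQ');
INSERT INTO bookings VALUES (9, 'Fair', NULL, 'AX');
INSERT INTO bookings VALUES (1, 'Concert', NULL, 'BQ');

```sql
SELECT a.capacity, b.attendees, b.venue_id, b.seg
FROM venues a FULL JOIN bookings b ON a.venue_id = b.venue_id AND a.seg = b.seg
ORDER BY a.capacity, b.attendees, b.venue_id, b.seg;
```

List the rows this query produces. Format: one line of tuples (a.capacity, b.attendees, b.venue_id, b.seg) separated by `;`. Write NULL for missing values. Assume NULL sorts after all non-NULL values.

(50, NULL, NULL, NULL); (80, 179, 3, AX); (80, 179, 3, AX); (80, NULL, 3, AX); (80, NULL, 3, AX); (150, NULL, NULL, NULL); (150, NULL, NULL, NULL); (250, NULL, NULL, NULL); (250, NULL, NULL, NULL); (250, NULL, NULL, NULL); (NULL, 72, 3, EZ); (NULL, 122, NULL, BQ); (NULL, 151, 1, EZ); (NULL, 159, 4, AX); (NULL, 170, 1, EZ); (NULL, NULL, 1, BQ); (NULL, NULL, 9, AX)

FULL OUTER JOIN keeps every row from both sides; unmatched rows get NULL for the other side's columns.
Matching on a.venue_id = b.venue_id AND a.seg = b.seg. A NULL in a compared column never satisfies the condition.
- a row (venue_id=7, seg=BQ): no match → kept, b columns NULL.
- a row (venue_id=4, seg=BQ): no match → kept, b columns NULL.
- a row (venue_id=3, seg=AX): matches 2 b row(s) → 2 output row(s).
- a row (venue_id=6, seg=BQ): no match → kept, b columns NULL.
- a row (venue_id=7, seg=AX): no match → kept, b columns NULL.
- a row (venue_id=NULL, seg=BQ): no match → kept, b columns NULL.
- a row (venue_id=6, seg=EZ): no match → kept, b columns NULL.
- a row (venue_id=3, seg=AX): matches 2 b row(s) → 2 output row(s).
- 7 row(s) from b found no a partner → padded with NULL.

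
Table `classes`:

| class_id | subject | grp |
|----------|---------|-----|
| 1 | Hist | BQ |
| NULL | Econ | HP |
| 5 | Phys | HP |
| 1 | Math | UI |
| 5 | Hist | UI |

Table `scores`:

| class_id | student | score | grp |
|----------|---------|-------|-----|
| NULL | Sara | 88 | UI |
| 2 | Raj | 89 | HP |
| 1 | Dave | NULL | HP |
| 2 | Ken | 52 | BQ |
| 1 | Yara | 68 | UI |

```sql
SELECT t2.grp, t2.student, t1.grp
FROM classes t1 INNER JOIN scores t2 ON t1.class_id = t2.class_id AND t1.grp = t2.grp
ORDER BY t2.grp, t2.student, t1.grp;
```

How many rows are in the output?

INNER JOIN keeps only pairs where the ON condition holds.
Matching on t1.class_id = t2.class_id AND t1.grp = t2.grp. A NULL in a compared column never satisfies the condition.
Matched pairs: 1.
Total: 1 rows.

1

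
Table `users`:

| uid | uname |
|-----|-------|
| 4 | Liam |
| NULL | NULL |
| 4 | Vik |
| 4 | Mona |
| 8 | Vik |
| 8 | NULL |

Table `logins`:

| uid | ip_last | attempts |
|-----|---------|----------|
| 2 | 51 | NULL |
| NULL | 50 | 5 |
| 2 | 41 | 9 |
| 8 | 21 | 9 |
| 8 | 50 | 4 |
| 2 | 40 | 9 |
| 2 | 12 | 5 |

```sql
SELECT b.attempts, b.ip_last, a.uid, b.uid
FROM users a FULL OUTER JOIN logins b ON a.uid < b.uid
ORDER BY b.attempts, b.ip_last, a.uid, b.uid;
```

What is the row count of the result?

14

FULL OUTER JOIN keeps every row from both sides; unmatched rows get NULL for the other side's columns.
Matching on a.uid < b.uid. A NULL in a compared column never satisfies the condition.
- a (uid=4) pairs with 2 row(s) of b.
- a (uid=NULL) has no partner → padded with NULL.
- a (uid=4) pairs with 2 row(s) of b.
- a (uid=4) pairs with 2 row(s) of b.
- a (uid=8) has no partner → padded with NULL.
- a (uid=8) has no partner → padded with NULL.
- plus 5 unmatched b row(s), each kept with NULL a columns.
Total: 6 matched + 8 padded = 14 rows.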